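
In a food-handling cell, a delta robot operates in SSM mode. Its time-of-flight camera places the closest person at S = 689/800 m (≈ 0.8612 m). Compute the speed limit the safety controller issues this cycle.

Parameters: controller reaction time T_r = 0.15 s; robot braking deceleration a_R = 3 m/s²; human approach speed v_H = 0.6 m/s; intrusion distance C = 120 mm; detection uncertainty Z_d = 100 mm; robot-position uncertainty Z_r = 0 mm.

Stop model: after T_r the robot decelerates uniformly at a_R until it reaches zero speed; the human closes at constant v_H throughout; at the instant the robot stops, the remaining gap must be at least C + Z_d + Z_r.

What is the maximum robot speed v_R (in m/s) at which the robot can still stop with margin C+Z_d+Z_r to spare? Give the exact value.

v_R_max = 21/20 m/s = 1.0500 m/s

quadratic (1/6)·v² + (7/20)·v + (-441/800) = 0
  disc = (7/20)² − 4·(1/6)·(-441/800) = 49/100 ; √disc = 7/10
  v_R = (−(7/20) + 7/10) / (2·(1/6)) = 21/20 m/s
check:
T_s = v_R/a_R = (21/20)/3 = 0.3500 s
robot in T_r: 1.0500·0.1500 = 0.1575 m
robot covers 1.0500·0.3500 − ½·3.0000·0.3500² = 0.1837 m while stopping
human over T_r+T_s: 0.6000·(0.1500+0.3500) = 0.3000 m
C+Z_d+Z_r = 0.1200+0.1000+0.0000 = 0.2200 m
sum ≈ 0.1575+0.1837+0.3000+0.2200 ≈ 0.8612 m = S ✓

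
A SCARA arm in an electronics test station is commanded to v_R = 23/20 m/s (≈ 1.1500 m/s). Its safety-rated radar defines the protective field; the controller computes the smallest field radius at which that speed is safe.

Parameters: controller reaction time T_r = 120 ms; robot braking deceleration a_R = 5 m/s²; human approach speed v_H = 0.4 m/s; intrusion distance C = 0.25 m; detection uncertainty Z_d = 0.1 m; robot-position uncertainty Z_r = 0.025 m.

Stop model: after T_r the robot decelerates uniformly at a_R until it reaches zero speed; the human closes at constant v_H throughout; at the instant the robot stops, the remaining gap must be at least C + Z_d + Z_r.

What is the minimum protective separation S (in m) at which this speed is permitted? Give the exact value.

T_s = v_R/a_R = (23/20)/5 = 0.2300 s
robot covers v_R·T_r = 1.1500·0.1200 = 0.1380 m before braking
robot under decel: 1.1500²/(2·5.0000) = 0.1323 m
human over T_r+T_s: 0.4000·(0.1200+0.2300) = 0.1400 m
margins: 0.2500+0.1000+0.0250 = 0.3750 m
S_min ≈ 0.1380+0.1323+0.1400+0.3750  ⇒  S_min = 3141/4000 m

S_min = 3141/4000 m = 0.7853 m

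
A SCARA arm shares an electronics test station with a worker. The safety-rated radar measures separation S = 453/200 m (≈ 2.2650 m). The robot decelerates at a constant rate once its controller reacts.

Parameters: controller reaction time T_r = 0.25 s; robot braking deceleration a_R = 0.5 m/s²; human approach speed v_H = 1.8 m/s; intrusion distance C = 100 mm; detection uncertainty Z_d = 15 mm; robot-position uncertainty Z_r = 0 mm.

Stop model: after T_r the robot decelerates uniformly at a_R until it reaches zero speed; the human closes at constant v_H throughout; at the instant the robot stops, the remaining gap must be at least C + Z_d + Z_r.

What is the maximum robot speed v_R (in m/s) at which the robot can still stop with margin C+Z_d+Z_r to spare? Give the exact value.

v_R_max = 2/5 m/s = 0.4000 m/s

collect terms ⇒ (1)·v_R² + (77/20)·v_R + (-17/10) = 0
  disc = (77/20)² − 4·(1)·(-17/10) = 8649/400 ; √disc = 93/20
  v_R = (−(77/20) + 93/20) / (2·(1)) = 2/5 m/s
check:
braking lasts T_s = (2/5)/(1/2) = 0.8000 s
robot covers v_R·T_r = 0.4000·0.2500 = 0.1000 m before braking
braking distance = 0.4000²/(2·0.5000) = 0.1600 m
human over T_r+T_s: 1.8000·(0.2500+0.8000) = 1.8900 m
residual clearance needed = 0.1000+0.0150+0.0000 = 0.1150 m
sum ≈ 0.1000+0.1600+1.8900+0.1150 ≈ 2.2650 m = S ✓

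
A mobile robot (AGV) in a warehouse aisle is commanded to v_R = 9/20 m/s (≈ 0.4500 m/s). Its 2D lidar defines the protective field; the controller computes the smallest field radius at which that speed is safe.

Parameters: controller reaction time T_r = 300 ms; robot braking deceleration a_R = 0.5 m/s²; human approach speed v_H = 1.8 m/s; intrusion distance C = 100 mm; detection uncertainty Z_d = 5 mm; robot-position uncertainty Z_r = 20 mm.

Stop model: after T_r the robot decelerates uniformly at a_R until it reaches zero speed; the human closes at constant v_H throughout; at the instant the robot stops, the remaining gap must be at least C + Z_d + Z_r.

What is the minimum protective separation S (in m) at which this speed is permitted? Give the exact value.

braking lasts T_s = (9/20)/(1/2) = 0.9000 s
reaction-phase robot travel = 0.4500·0.3000 = 0.1350 m
braking distance = 0.4500²/(2·0.5000) = 0.2025 m
person approaches 1.8000·(0.3000+0.9000) = 2.1600 m
margins: 0.1000+0.0050+0.0200 = 0.1250 m
S_min ≈ 0.1350+0.2025+2.1600+0.1250  ⇒  S_min = 1049/400 m

S_min = 1049/400 m = 2.6225 m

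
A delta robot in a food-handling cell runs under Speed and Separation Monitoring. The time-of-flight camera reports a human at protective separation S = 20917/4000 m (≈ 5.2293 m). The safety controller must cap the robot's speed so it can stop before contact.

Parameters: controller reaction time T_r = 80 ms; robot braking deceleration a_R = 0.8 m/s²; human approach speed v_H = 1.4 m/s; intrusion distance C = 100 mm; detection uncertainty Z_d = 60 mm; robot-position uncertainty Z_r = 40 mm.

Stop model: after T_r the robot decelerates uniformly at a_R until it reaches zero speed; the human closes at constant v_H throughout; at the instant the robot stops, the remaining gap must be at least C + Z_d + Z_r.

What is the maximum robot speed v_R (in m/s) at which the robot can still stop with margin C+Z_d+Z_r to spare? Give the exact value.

v_R_max = 17/10 m/s = 1.7000 m/s

at the boundary: (5/8)·v² + (183/100)·v + (-19669/4000) = 0
  disc = (183/100)² − 4·(5/8)·(-19669/4000) = 625681/40000 ; √disc = 791/200
  v_R = (−(183/100) + 791/200) / (2·(5/8)) = 17/10 m/s
check:
braking lasts T_s = (17/10)/(4/5) = 2.1250 s
robot covers v_R·T_r = 1.7000·0.0800 = 0.1360 m before braking
robot under decel: 1.7000²/(2·0.8000) = 1.8062 m
human over T_r+T_s: 1.4000·(0.0800+2.1250) = 3.0870 m
C+Z_d+Z_r = 0.1000+0.0600+0.0400 = 0.2000 m
sum ≈ 0.1360+1.8062+3.0870+0.2000 ≈ 5.2293 m = S ✓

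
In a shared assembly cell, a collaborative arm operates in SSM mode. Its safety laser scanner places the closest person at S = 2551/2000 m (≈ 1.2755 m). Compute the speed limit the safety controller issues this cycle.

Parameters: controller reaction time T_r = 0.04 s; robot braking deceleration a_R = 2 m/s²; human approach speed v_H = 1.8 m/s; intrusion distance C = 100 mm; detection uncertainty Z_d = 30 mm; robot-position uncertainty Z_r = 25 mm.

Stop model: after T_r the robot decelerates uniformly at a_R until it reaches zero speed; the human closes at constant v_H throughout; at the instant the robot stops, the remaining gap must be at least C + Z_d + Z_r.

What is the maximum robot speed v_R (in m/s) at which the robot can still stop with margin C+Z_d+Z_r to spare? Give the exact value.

at the boundary: (1/4)·v² + (47/50)·v + (-2097/2000) = 0
  disc = (47/50)² − 4·(1/4)·(-2097/2000) = 19321/10000 ; √disc = 139/100
  v_R = (−(47/50) + 139/100) / (2·(1/4)) = 9/10 m/s
check:
braking lasts T_s = (9/10)/2 = 0.4500 s
robot covers v_R·T_r = 0.9000·0.0400 = 0.0360 m before braking
robot under decel: 0.9000²/(2·2.0000) = 0.2025 m
human over T_r+T_s: 1.8000·(0.0400+0.4500) = 0.8820 m
C+Z_d+Z_r = 0.1000+0.0300+0.0250 = 0.1550 m
sum ≈ 0.0360+0.2025+0.8820+0.1550 ≈ 1.2755 m = S ✓

v_R_max = 9/10 m/s = 0.9000 m/s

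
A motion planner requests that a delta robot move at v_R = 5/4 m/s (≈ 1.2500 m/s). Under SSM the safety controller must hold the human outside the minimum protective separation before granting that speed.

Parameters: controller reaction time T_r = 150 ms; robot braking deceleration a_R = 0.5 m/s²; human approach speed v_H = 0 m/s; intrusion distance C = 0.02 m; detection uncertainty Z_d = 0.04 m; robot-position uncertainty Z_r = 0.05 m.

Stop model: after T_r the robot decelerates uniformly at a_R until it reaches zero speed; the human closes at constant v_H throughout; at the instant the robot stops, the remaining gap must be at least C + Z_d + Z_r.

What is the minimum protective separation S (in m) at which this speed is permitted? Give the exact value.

S_min = 93/50 m = 1.8600 m

stop time T_s = (5/4)/(1/2) = 2.5000 s
robot covers v_R·T_r = 1.2500·0.1500 = 0.1875 m before braking
robot covers 1.2500·2.5000 − ½·0.5000·2.5000² = 1.5625 m while stopping
human closes 0.0000·2.6500 = 0.0000 m
margins: 0.0200+0.0400+0.0500 = 0.1100 m
S_min ≈ 0.1875+1.5625+0.0000+0.1100  ⇒  S_min = 93/50 m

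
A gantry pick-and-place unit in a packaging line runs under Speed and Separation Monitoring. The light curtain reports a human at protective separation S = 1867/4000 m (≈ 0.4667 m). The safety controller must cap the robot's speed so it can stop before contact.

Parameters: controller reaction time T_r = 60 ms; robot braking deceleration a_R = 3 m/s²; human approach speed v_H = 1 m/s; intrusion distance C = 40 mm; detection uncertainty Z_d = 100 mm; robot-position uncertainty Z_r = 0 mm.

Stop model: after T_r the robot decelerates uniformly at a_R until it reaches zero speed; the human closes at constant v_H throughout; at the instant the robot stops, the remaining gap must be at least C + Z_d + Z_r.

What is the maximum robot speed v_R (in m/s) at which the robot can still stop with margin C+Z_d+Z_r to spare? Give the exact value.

at the boundary: (1/6)·v² + (59/150)·v + (-1067/4000) = 0
  disc = (59/150)² − 4·(1/6)·(-1067/4000) = 29929/90000 ; √disc = 173/300
  v_R = (−(59/150) + 173/300) / (2·(1/6)) = 11/20 m/s
check:
stop time T_s = (11/20)/3 = 0.1833 s
reaction-phase robot travel = 0.5500·0.0600 = 0.0330 m
robot covers 0.5500·0.1833 − ½·3.0000·0.1833² = 0.0504 m while stopping
human closes 1.0000·0.2433 = 0.2433 m
C+Z_d+Z_r = 0.0400+0.1000+0.0000 = 0.1400 m
sum ≈ 0.0330+0.0504+0.2433+0.1400 ≈ 0.4667 m = S ✓

v_R_max = 11/20 m/s = 0.5500 m/s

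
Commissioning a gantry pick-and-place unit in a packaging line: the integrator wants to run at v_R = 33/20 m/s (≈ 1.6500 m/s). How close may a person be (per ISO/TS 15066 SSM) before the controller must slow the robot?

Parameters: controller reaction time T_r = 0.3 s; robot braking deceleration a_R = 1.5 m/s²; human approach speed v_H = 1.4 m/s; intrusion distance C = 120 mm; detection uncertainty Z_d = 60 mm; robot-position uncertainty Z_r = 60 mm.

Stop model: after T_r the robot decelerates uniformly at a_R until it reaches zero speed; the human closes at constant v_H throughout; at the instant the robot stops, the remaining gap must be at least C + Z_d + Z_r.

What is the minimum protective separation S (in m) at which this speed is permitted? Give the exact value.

T_s = v_R/a_R = (33/20)/(3/2) = 1.1000 s
reaction-phase robot travel = 1.6500·0.3000 = 0.4950 m
braking distance = 1.6500²/(2·1.5000) = 0.9075 m
person approaches 1.4000·(0.3000+1.1000) = 1.9600 m
residual clearance needed = 0.1200+0.0600+0.0600 = 0.2400 m
S_min ≈ 0.4950+0.9075+1.9600+0.2400  ⇒  S_min = 1441/400 m

S_min = 1441/400 m = 3.6025 m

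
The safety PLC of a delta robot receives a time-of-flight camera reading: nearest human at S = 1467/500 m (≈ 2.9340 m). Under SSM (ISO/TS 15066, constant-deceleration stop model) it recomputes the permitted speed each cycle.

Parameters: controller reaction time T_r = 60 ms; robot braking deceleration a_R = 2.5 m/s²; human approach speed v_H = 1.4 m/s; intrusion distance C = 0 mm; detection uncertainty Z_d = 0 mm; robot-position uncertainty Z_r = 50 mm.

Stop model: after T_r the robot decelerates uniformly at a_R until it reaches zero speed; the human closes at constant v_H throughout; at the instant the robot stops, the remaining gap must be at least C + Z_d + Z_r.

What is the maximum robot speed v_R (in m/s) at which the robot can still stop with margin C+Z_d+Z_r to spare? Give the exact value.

at the boundary: (1/5)·v² + (31/50)·v + (-14/5) = 0
  disc = (31/50)² − 4·(1/5)·(-14/5) = 6561/2500 ; √disc = 81/50
  v_R = (−(31/50) + 81/50) / (2·(1/5)) = 5/2 m/s
check:
stop time T_s = (5/2)/(5/2) = 1.0000 s
reaction-phase robot travel = 2.5000·0.0600 = 0.1500 m
robot covers 2.5000·1.0000 − ½·2.5000·1.0000² = 1.2500 m while stopping
human closes 1.4000·1.0600 = 1.4840 m
C+Z_d+Z_r = 0.0000+0.0000+0.0500 = 0.0500 m
sum ≈ 0.1500+1.2500+1.4840+0.0500 ≈ 2.9340 m = S ✓

v_R_max = 5/2 m/s = 2.5000 m/s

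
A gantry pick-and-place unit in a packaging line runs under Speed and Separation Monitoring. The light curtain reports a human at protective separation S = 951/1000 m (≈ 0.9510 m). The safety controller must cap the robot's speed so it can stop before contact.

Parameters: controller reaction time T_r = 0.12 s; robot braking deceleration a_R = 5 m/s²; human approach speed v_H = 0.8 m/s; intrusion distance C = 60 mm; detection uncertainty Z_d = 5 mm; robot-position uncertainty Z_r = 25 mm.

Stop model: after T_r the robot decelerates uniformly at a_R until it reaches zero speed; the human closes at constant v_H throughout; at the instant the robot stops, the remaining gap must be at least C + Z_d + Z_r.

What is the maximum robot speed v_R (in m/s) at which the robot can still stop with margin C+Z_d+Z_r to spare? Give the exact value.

collect terms ⇒ (1/10)·v_R² + (7/25)·v_R + (-153/200) = 0
  disc = (7/25)² − 4·(1/10)·(-153/200) = 961/2500 ; √disc = 31/50
  v_R = (−(7/25) + 31/50) / (2·(1/10)) = 17/10 m/s
check:
T_s = v_R/a_R = (17/10)/5 = 0.3400 s
robot covers v_R·T_r = 1.7000·0.1200 = 0.2040 m before braking
robot under decel: 1.7000²/(2·5.0000) = 0.2890 m
human over T_r+T_s: 0.8000·(0.1200+0.3400) = 0.3680 m
C+Z_d+Z_r = 0.0600+0.0050+0.0250 = 0.0900 m
sum ≈ 0.2040+0.2890+0.3680+0.0900 ≈ 0.9510 m = S ✓

v_R_max = 17/10 m/s = 1.7000 m/s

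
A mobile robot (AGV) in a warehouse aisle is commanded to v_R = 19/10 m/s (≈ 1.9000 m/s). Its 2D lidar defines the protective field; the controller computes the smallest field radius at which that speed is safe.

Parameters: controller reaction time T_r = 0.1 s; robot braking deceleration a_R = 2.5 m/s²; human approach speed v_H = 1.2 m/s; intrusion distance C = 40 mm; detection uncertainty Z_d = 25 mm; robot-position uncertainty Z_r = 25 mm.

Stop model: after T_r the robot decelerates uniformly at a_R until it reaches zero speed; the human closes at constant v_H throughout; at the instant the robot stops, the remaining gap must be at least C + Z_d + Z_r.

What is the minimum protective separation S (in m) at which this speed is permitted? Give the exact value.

T_s = v_R/a_R = (19/10)/(5/2) = 0.7600 s
robot in T_r: 1.9000·0.1000 = 0.1900 m
robot covers 1.9000·0.7600 − ½·2.5000·0.7600² = 0.7220 m while stopping
human over T_r+T_s: 1.2000·(0.1000+0.7600) = 1.0320 m
margins: 0.0400+0.0250+0.0250 = 0.0900 m
S_min ≈ 0.1900+0.7220+1.0320+0.0900  ⇒  S_min = 1017/500 m

S_min = 1017/500 m = 2.0340 m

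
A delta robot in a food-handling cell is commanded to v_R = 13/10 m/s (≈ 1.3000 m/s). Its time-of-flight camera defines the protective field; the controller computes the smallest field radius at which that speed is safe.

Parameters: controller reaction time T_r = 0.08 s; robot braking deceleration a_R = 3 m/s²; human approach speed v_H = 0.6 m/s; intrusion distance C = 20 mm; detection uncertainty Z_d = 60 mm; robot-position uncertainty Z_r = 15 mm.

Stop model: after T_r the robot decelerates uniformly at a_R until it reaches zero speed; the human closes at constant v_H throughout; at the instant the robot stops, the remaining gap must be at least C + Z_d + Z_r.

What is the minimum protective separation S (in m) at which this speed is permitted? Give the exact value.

T_s = v_R/a_R = (13/10)/3 = 0.4333 s
reaction-phase robot travel = 1.3000·0.0800 = 0.1040 m
braking distance = 1.3000²/(2·3.0000) = 0.2817 m
human closes 0.6000·0.5133 = 0.3080 m
residual clearance needed = 0.0200+0.0600+0.0150 = 0.0950 m
S_min ≈ 0.1040+0.2817+0.3080+0.0950  ⇒  S_min = 1183/1500 m

S_min = 1183/1500 m = 0.7887 m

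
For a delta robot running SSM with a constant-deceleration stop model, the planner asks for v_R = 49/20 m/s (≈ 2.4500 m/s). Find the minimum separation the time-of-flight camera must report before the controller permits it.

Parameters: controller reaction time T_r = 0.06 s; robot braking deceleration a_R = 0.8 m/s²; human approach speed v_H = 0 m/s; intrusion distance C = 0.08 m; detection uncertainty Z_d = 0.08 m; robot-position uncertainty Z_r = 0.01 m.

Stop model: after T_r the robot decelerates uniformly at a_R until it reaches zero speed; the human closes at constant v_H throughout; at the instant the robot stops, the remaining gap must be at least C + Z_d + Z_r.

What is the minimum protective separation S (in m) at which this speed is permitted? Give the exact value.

S_min = 65097/16000 m = 4.0686 m

braking lasts T_s = (49/20)/(4/5) = 3.0625 s
reaction-phase robot travel = 2.4500·0.0600 = 0.1470 m
robot under decel: 2.4500²/(2·0.8000) = 3.7516 m
human over T_r+T_s: 0.0000·(0.0600+3.0625) = 0.0000 m
residual clearance needed = 0.0800+0.0800+0.0100 = 0.1700 m
S_min ≈ 0.1470+3.7516+0.0000+0.1700  ⇒  S_min = 65097/16000 m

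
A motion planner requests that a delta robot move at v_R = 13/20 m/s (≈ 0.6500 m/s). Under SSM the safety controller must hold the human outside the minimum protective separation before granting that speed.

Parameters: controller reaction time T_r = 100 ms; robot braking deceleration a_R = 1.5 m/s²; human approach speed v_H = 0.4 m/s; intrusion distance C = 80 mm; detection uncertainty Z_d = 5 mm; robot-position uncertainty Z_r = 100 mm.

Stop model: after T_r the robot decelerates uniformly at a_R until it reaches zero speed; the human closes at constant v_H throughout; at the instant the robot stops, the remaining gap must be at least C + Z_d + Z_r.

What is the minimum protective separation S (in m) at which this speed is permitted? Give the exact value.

S_min = 29/48 m = 0.6042 m

braking lasts T_s = (13/20)/(3/2) = 0.4333 s
robot in T_r: 0.6500·0.1000 = 0.0650 m
robot under decel: 0.6500²/(2·1.5000) = 0.1408 m
human closes 0.4000·0.5333 = 0.2133 m
C+Z_d+Z_r = 0.0800+0.0050+0.1000 = 0.1850 m
S_min ≈ 0.0650+0.1408+0.2133+0.1850  ⇒  S_min = 29/48 m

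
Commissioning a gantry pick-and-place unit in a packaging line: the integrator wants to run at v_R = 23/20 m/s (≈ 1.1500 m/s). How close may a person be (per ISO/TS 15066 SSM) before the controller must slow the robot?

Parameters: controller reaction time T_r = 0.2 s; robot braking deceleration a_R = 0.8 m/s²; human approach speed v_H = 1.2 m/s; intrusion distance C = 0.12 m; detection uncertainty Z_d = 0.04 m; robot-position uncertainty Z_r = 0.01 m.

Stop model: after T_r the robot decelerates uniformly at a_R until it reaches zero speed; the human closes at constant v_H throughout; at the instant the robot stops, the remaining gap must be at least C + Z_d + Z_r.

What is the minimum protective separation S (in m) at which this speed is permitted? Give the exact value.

T_s = v_R/a_R = (23/20)/(4/5) = 1.4375 s
robot in T_r: 1.1500·0.2000 = 0.2300 m
robot under decel: 1.1500²/(2·0.8000) = 0.8266 m
human over T_r+T_s: 1.2000·(0.2000+1.4375) = 1.9650 m
residual clearance needed = 0.1200+0.0400+0.0100 = 0.1700 m
S_min ≈ 0.2300+0.8266+1.9650+0.1700  ⇒  S_min = 10213/3200 m

S_min = 10213/3200 m = 3.1916 m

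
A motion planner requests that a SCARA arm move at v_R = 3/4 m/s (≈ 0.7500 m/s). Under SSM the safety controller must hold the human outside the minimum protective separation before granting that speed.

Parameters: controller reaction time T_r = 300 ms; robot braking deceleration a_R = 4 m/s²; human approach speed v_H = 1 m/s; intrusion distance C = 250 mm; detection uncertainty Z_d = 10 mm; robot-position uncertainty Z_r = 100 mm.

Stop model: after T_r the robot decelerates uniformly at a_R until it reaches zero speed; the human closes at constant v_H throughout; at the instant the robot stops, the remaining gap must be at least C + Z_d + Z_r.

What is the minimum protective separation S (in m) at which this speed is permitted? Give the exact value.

T_s = v_R/a_R = (3/4)/4 = 0.1875 s
robot covers v_R·T_r = 0.7500·0.3000 = 0.2250 m before braking
robot covers 0.7500·0.1875 − ½·4.0000·0.1875² = 0.0703 m while stopping
human closes 1.0000·0.4875 = 0.4875 m
margins: 0.2500+0.0100+0.1000 = 0.3600 m
S_min ≈ 0.2250+0.0703+0.4875+0.3600  ⇒  S_min = 3657/3200 m

S_min = 3657/3200 m = 1.1428 m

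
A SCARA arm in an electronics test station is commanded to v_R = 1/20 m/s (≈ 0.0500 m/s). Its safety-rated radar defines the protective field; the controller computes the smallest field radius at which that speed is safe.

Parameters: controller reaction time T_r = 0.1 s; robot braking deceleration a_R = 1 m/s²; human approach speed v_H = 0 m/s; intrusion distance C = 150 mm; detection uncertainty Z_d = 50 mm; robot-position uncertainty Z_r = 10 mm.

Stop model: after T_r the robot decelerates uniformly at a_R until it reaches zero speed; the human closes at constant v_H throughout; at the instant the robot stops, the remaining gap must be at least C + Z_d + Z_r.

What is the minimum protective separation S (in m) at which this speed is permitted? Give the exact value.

T_s = v_R/a_R = (1/20)/1 = 0.0500 s
reaction-phase robot travel = 0.0500·0.1000 = 0.0050 m
braking distance = 0.0500²/(2·1.0000) = 0.0013 m
human closes 0.0000·0.1500 = 0.0000 m
residual clearance needed = 0.1500+0.0500+0.0100 = 0.2100 m
S_min ≈ 0.0050+0.0013+0.0000+0.2100  ⇒  S_min = 173/800 m

S_min = 173/800 m = 0.2162 m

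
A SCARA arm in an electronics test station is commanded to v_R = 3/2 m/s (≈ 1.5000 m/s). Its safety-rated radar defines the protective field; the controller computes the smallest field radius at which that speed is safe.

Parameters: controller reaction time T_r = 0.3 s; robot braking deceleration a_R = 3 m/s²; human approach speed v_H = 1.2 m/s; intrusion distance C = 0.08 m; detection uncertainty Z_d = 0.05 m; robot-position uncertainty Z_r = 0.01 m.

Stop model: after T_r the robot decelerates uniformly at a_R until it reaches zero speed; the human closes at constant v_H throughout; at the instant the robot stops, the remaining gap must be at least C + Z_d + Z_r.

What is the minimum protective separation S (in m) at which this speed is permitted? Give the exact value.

S_min = 77/40 m = 1.9250 m

T_s = v_R/a_R = (3/2)/3 = 0.5000 s
robot in T_r: 1.5000·0.3000 = 0.4500 m
robot covers 1.5000·0.5000 − ½·3.0000·0.5000² = 0.3750 m while stopping
human over T_r+T_s: 1.2000·(0.3000+0.5000) = 0.9600 m
margins: 0.0800+0.0500+0.0100 = 0.1400 m
S_min ≈ 0.4500+0.3750+0.9600+0.1400  ⇒  S_min = 77/40 m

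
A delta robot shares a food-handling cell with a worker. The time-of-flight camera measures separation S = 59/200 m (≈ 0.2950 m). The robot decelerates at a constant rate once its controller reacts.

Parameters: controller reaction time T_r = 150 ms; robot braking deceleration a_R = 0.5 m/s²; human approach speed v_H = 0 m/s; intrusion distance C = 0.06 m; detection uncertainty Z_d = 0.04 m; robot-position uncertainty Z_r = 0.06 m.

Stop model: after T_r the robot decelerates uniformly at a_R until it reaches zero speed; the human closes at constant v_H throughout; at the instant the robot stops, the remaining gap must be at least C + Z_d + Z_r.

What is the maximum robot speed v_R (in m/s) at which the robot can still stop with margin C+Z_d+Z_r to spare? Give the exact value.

at the boundary: (1)·v² + (3/20)·v + (-27/200) = 0
  disc = (3/20)² − 4·(1)·(-27/200) = 9/16 ; √disc = 3/4
  v_R = (−(3/20) + 3/4) / (2·(1)) = 3/10 m/s
check:
braking lasts T_s = (3/10)/(1/2) = 0.6000 s
robot covers v_R·T_r = 0.3000·0.1500 = 0.0450 m before braking
robot under decel: 0.3000²/(2·0.5000) = 0.0900 m
person approaches 0.0000·(0.1500+0.6000) = 0.0000 m
residual clearance needed = 0.0600+0.0400+0.0600 = 0.1600 m
sum ≈ 0.0450+0.0900+0.0000+0.1600 ≈ 0.2950 m = S ✓

v_R_max = 3/10 m/s = 0.3000 m/s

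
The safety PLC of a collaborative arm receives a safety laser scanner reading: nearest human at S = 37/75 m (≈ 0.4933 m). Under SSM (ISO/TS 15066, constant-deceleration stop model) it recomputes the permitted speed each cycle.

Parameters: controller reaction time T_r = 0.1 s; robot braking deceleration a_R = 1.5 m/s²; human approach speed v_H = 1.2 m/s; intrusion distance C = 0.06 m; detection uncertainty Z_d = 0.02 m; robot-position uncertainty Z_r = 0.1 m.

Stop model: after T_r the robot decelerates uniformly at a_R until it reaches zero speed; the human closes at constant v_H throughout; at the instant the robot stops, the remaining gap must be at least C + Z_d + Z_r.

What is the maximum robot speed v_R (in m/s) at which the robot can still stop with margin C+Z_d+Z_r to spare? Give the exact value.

v_R_max = 1/5 m/s = 0.2000 m/s

at the boundary: (1/3)·v² + (9/10)·v + (-29/150) = 0
  disc = (9/10)² − 4·(1/3)·(-29/150) = 961/900 ; √disc = 31/30
  v_R = (−(9/10) + 31/30) / (2·(1/3)) = 1/5 m/s
check:
T_s = v_R/a_R = (1/5)/(3/2) = 0.1333 s
robot covers v_R·T_r = 0.2000·0.1000 = 0.0200 m before braking
robot covers 0.2000·0.1333 − ½·1.5000·0.1333² = 0.0133 m while stopping
human over T_r+T_s: 1.2000·(0.1000+0.1333) = 0.2800 m
C+Z_d+Z_r = 0.0600+0.0200+0.1000 = 0.1800 m
sum ≈ 0.0200+0.0133+0.2800+0.1800 ≈ 0.4933 m = S ✓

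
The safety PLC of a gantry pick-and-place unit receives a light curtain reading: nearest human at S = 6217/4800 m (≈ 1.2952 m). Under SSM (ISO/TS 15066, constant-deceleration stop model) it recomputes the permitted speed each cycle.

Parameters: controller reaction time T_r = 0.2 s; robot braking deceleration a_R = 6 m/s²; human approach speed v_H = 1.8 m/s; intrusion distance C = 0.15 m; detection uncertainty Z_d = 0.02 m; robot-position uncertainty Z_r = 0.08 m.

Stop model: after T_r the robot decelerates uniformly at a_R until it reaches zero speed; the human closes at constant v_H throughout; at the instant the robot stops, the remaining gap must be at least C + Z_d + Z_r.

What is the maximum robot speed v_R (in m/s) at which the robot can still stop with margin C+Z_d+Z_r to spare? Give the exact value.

v_R_max = 23/20 m/s = 1.1500 m/s

at the boundary: (1/12)·v² + (1/2)·v + (-3289/4800) = 0
  disc = (1/2)² − 4·(1/12)·(-3289/4800) = 6889/14400 ; √disc = 83/120
  v_R = (−(1/2) + 83/120) / (2·(1/12)) = 23/20 m/s
check:
T_s = v_R/a_R = (23/20)/6 = 0.1917 s
reaction-phase robot travel = 1.1500·0.2000 = 0.2300 m
robot under decel: 1.1500²/(2·6.0000) = 0.1102 m
person approaches 1.8000·(0.2000+0.1917) = 0.7050 m
residual clearance needed = 0.1500+0.0200+0.0800 = 0.2500 m
sum ≈ 0.2300+0.1102+0.7050+0.2500 ≈ 1.2952 m = S ✓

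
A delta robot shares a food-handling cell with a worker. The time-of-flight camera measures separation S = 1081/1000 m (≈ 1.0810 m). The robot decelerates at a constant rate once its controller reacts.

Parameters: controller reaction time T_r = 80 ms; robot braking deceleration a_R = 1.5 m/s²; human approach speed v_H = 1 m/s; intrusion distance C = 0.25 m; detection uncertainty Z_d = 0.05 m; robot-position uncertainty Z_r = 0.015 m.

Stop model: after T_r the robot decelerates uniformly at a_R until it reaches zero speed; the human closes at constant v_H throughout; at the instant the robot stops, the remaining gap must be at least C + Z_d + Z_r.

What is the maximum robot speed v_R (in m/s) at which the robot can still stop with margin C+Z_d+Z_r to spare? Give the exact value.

v_R_max = 7/10 m/s = 0.7000 m/s

quadratic (1/3)·v² + (56/75)·v + (-343/500) = 0
  disc = (56/75)² − 4·(1/3)·(-343/500) = 8281/5625 ; √disc = 91/75
  v_R = (−(56/75) + 91/75) / (2·(1/3)) = 7/10 m/s
check:
stop time T_s = (7/10)/(3/2) = 0.4667 s
reaction-phase robot travel = 0.7000·0.0800 = 0.0560 m
robot covers 0.7000·0.4667 − ½·1.5000·0.4667² = 0.1633 m while stopping
human over T_r+T_s: 1.0000·(0.0800+0.4667) = 0.5467 m
margins: 0.2500+0.0500+0.0150 = 0.3150 m
sum ≈ 0.0560+0.1633+0.5467+0.3150 ≈ 1.0810 m = S ✓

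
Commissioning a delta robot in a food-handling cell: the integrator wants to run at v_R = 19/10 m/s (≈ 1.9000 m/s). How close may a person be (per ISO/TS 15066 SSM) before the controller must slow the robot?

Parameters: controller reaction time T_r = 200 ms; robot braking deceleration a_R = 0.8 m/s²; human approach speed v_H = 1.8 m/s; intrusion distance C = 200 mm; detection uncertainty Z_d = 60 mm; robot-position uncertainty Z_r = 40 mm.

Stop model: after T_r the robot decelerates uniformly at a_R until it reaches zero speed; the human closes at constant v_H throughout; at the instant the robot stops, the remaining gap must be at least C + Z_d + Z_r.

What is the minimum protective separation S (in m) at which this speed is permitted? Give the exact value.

S_min = 6057/800 m = 7.5713 m

T_s = v_R/a_R = (19/10)/(4/5) = 2.3750 s
robot in T_r: 1.9000·0.2000 = 0.3800 m
robot under decel: 1.9000²/(2·0.8000) = 2.2563 m
human over T_r+T_s: 1.8000·(0.2000+2.3750) = 4.6350 m
margins: 0.2000+0.0600+0.0400 = 0.3000 m
S_min ≈ 0.3800+2.2563+4.6350+0.3000  ⇒  S_min = 6057/800 m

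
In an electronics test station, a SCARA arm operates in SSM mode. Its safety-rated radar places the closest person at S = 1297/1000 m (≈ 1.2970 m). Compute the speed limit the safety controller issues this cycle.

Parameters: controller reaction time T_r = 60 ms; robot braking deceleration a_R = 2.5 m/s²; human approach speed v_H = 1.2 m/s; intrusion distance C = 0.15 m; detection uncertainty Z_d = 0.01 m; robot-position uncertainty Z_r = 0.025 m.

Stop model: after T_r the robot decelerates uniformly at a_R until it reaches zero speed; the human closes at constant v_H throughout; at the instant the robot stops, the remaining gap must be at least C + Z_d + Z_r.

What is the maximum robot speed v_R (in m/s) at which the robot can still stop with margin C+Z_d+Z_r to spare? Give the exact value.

quadratic (1/5)·v² + (27/50)·v + (-26/25) = 0
  disc = (27/50)² − 4·(1/5)·(-26/25) = 2809/2500 ; √disc = 53/50
  v_R = (−(27/50) + 53/50) / (2·(1/5)) = 13/10 m/s
check:
T_s = v_R/a_R = (13/10)/(5/2) = 0.5200 s
robot in T_r: 1.3000·0.0600 = 0.0780 m
robot covers 1.3000·0.5200 − ½·2.5000·0.5200² = 0.3380 m while stopping
person approaches 1.2000·(0.0600+0.5200) = 0.6960 m
C+Z_d+Z_r = 0.1500+0.0100+0.0250 = 0.1850 m
sum ≈ 0.0780+0.3380+0.6960+0.1850 ≈ 1.2970 m = S ✓

v_R_max = 13/10 m/s = 1.3000 m/s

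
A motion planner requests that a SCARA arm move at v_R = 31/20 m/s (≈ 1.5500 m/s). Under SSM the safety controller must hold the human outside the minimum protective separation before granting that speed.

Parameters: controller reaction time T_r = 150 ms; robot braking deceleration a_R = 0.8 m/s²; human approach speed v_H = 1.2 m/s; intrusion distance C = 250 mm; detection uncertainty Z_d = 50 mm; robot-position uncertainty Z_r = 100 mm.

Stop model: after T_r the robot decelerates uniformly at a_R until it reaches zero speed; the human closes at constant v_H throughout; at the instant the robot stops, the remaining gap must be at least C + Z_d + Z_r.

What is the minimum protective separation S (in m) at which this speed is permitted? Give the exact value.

T_s = v_R/a_R = (31/20)/(4/5) = 1.9375 s
robot covers v_R·T_r = 1.5500·0.1500 = 0.2325 m before braking
robot under decel: 1.5500²/(2·0.8000) = 1.5016 m
human over T_r+T_s: 1.2000·(0.1500+1.9375) = 2.5050 m
C+Z_d+Z_r = 0.2500+0.0500+0.1000 = 0.4000 m
S_min ≈ 0.2325+1.5016+2.5050+0.4000  ⇒  S_min = 2969/640 m

S_min = 2969/640 m = 4.6391 m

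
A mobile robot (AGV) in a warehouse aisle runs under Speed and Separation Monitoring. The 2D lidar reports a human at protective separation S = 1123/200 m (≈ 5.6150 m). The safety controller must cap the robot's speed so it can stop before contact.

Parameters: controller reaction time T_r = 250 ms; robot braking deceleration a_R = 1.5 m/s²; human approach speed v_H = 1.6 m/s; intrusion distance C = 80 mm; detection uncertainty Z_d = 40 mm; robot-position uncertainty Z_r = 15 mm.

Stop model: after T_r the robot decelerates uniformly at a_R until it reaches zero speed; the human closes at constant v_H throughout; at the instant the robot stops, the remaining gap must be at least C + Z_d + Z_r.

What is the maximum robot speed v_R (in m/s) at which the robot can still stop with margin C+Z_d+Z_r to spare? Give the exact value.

v_R_max = 12/5 m/s = 2.4000 m/s

quadratic (1/3)·v² + (79/60)·v + (-127/25) = 0
  disc = (79/60)² − 4·(1/3)·(-127/25) = 1225/144 ; √disc = 35/12
  v_R = (−(79/60) + 35/12) / (2·(1/3)) = 12/5 m/s
check:
stop time T_s = (12/5)/(3/2) = 1.6000 s
robot in T_r: 2.4000·0.2500 = 0.6000 m
robot covers 2.4000·1.6000 − ½·1.5000·1.6000² = 1.9200 m while stopping
human closes 1.6000·1.8500 = 2.9600 m
residual clearance needed = 0.0800+0.0400+0.0150 = 0.1350 m
sum ≈ 0.6000+1.9200+2.9600+0.1350 ≈ 5.6150 m = S ✓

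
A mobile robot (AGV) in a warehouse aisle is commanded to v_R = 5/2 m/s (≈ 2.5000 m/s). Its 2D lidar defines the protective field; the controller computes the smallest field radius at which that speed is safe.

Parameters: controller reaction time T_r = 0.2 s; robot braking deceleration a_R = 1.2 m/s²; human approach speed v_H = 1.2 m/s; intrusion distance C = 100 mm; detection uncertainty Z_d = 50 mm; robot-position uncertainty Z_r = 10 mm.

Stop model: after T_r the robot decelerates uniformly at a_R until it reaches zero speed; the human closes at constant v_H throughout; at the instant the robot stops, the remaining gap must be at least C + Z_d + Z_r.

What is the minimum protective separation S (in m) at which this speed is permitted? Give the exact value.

S_min = 1441/240 m = 6.0042 m

T_s = v_R/a_R = (5/2)/(6/5) = 2.0833 s
reaction-phase robot travel = 2.5000·0.2000 = 0.5000 m
robot covers 2.5000·2.0833 − ½·1.2000·2.0833² = 2.6042 m while stopping
human over T_r+T_s: 1.2000·(0.2000+2.0833) = 2.7400 m
residual clearance needed = 0.1000+0.0500+0.0100 = 0.1600 m
S_min ≈ 0.5000+2.6042+2.7400+0.1600  ⇒  S_min = 1441/240 m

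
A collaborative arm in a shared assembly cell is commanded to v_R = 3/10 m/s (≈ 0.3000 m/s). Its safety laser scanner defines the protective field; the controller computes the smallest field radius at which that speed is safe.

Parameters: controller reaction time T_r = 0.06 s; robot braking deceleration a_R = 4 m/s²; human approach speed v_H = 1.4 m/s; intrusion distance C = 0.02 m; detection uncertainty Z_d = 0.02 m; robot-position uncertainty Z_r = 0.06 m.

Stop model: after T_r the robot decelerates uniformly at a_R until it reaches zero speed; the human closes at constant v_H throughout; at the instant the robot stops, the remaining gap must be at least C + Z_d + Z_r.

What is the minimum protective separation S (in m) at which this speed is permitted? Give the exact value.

S_min = 1273/4000 m = 0.3182 m

braking lasts T_s = (3/10)/4 = 0.0750 s
reaction-phase robot travel = 0.3000·0.0600 = 0.0180 m
braking distance = 0.3000²/(2·4.0000) = 0.0112 m
person approaches 1.4000·(0.0600+0.0750) = 0.1890 m
C+Z_d+Z_r = 0.0200+0.0200+0.0600 = 0.1000 m
S_min ≈ 0.0180+0.0112+0.1890+0.1000  ⇒  S_min = 1273/4000 m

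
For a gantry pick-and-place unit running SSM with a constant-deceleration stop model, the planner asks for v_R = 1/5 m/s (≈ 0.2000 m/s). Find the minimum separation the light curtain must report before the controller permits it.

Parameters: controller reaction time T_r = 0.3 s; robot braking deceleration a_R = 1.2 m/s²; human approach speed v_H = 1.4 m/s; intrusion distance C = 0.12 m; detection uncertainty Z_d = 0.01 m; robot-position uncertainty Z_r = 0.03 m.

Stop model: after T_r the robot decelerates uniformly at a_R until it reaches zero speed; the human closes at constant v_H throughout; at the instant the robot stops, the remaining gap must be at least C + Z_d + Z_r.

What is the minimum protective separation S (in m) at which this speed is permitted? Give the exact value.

S_min = 89/100 m = 0.8900 m

stop time T_s = (1/5)/(6/5) = 0.1667 s
robot covers v_R·T_r = 0.2000·0.3000 = 0.0600 m before braking
robot covers 0.2000·0.1667 − ½·1.2000·0.1667² = 0.0167 m while stopping
person approaches 1.4000·(0.3000+0.1667) = 0.6533 m
C+Z_d+Z_r = 0.1200+0.0100+0.0300 = 0.1600 m
S_min ≈ 0.0600+0.0167+0.6533+0.1600  ⇒  S_min = 89/100 m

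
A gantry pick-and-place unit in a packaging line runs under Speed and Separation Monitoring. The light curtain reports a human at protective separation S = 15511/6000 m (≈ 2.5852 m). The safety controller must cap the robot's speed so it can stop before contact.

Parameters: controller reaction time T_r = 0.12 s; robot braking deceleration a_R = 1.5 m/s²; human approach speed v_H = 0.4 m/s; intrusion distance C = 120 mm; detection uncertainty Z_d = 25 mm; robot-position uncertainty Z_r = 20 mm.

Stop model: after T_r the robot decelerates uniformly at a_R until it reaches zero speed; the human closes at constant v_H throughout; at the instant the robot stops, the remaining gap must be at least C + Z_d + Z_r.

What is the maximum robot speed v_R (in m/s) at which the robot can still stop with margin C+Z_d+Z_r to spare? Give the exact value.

v_R_max = 43/20 m/s = 2.1500 m/s

collect terms ⇒ (1/3)·v_R² + (29/75)·v_R + (-14233/6000) = 0
  disc = (29/75)² − 4·(1/3)·(-14233/6000) = 8281/2500 ; √disc = 91/50
  v_R = (−(29/75) + 91/50) / (2·(1/3)) = 43/20 m/s
check:
braking lasts T_s = (43/20)/(3/2) = 1.4333 s
robot covers v_R·T_r = 2.1500·0.1200 = 0.2580 m before braking
braking distance = 2.1500²/(2·1.5000) = 1.5408 m
human over T_r+T_s: 0.4000·(0.1200+1.4333) = 0.6213 m
residual clearance needed = 0.1200+0.0250+0.0200 = 0.1650 m
sum ≈ 0.2580+1.5408+0.6213+0.1650 ≈ 2.5852 m = S ✓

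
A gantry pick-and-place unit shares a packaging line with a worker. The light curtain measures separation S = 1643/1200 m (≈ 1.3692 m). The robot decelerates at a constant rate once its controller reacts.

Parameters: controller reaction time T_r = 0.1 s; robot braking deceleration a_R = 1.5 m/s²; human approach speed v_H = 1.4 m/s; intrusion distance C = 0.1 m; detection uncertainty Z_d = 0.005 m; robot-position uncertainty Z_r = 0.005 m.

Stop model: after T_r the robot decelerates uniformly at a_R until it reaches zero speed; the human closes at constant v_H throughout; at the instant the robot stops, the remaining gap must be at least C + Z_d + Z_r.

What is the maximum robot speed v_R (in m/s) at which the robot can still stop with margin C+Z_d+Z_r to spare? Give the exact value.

v_R_max = 17/20 m/s = 0.8500 m/s

collect terms ⇒ (1/3)·v_R² + (31/30)·v_R + (-1343/1200) = 0
  disc = (31/30)² − 4·(1/3)·(-1343/1200) = 64/25 ; √disc = 8/5
  v_R = (−(31/30) + 8/5) / (2·(1/3)) = 17/20 m/s
check:
T_s = v_R/a_R = (17/20)/(3/2) = 0.5667 s
reaction-phase robot travel = 0.8500·0.1000 = 0.0850 m
robot covers 0.8500·0.5667 − ½·1.5000·0.5667² = 0.2408 m while stopping
human over T_r+T_s: 1.4000·(0.1000+0.5667) = 0.9333 m
margins: 0.1000+0.0050+0.0050 = 0.1100 m
sum ≈ 0.0850+0.2408+0.9333+0.1100 ≈ 1.3692 m = S ✓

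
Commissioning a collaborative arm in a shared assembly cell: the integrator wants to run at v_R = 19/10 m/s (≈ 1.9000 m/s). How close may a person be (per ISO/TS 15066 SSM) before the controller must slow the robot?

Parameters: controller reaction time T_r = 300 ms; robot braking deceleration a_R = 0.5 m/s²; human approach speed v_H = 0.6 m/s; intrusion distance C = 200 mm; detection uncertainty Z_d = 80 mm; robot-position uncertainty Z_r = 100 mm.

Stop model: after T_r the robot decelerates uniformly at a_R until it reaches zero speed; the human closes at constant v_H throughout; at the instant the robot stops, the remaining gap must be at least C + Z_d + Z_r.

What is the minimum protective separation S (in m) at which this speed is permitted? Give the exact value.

braking lasts T_s = (19/10)/(1/2) = 3.8000 s
robot in T_r: 1.9000·0.3000 = 0.5700 m
robot covers 1.9000·3.8000 − ½·0.5000·3.8000² = 3.6100 m while stopping
human closes 0.6000·4.1000 = 2.4600 m
C+Z_d+Z_r = 0.2000+0.0800+0.1000 = 0.3800 m
S_min ≈ 0.5700+3.6100+2.4600+0.3800  ⇒  S_min = 351/50 m

S_min = 351/50 m = 7.0200 m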